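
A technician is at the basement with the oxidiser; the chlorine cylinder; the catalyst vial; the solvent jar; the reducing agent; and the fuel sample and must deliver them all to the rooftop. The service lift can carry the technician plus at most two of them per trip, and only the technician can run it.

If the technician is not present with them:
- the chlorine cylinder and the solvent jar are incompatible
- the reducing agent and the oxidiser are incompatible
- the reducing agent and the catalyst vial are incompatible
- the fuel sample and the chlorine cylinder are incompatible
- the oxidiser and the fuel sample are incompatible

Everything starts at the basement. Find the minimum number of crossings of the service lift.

Whatever the first load, the items left behind include a forbidden pair without the technician. No opening move is safe, so no plan exists.

impossible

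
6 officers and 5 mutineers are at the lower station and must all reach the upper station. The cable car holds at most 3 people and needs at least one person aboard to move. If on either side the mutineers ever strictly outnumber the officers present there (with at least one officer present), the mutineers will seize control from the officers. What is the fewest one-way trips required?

9

Counting alone: each trip to the upper station takes at most 3 across and each return brings at least 1 back, so after t trips out (and t−1 returns) at most 3t − (t−1) of the 11 are across; that first reaches 11 at t = 5, so at least 9 crossings are needed.
The plan below uses exactly 9 crossings, so it is optimal:
1. 3 mutineers → the upper station.  (the lower station: 6O 2M; the upper station: 0O 3M)
2. 1 mutineer ← the lower station.  (the lower station: 6O 3M; the upper station: 0O 2M)
3. 3 officers → the upper station.  (the lower station: 3O 3M; the upper station: 3O 2M)
4. 1 officer ← the lower station.  (the lower station: 4O 3M; the upper station: 2O 2M)
5. 2 officers and 1 mutineer → the upper station.  (the lower station: 2O 2M; the upper station: 4O 3M)
6. 1 officer ← the lower station.  (the lower station: 3O 2M; the upper station: 3O 3M)
7. 2 officers and 1 mutineer → the upper station.  (the lower station: 1O 1M; the upper station: 5O 4M)
8. 1 officer ← the lower station.  (the lower station: 2O 1M; the upper station: 4O 4M)
9. 2 officers and 1 mutineer → the upper station.  (the lower station: 0O 0M; the upper station: 6O 5M)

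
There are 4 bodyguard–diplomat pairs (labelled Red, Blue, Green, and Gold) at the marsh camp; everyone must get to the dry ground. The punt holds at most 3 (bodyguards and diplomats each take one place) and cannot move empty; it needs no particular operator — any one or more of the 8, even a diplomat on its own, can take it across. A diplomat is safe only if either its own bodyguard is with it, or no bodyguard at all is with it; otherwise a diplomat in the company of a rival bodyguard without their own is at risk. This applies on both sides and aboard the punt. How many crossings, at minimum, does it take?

Counting alone: each trip to the dry ground takes at most 3 across and each return brings at least 1 back, so after t trips out (and t−1 returns) at most 3t − (t−1) of the 8 are across; that first reaches 8 at t = 4, so at least 7 crossings are needed.
The safety rule pushes this higher. Following every safe sequence of crossings, the most of the 8 that can be at the dry ground as the punt arrives there on crossing 7 is 7 — never all 8.
So no plan with fewer than 9 crossings exists, and this one achieves 9:
1. bodyguard Red and diplomat Red cross → the dry ground.
2. bodyguard Red crosses ← the marsh camp.
3. bodyguard Blue, bodyguard Red, and diplomat Blue cross → the dry ground.
4. bodyguard Red and diplomat Red cross ← the marsh camp.
5. bodyguard Gold, bodyguard Green, and bodyguard Red cross → the dry ground.
6. diplomat Blue crosses ← the marsh camp.
7. diplomat Blue and diplomat Red cross → the dry ground.
8. diplomat Red crosses ← the marsh camp.
9. diplomat Gold, diplomat Green, and diplomat Red cross → the dry ground.

9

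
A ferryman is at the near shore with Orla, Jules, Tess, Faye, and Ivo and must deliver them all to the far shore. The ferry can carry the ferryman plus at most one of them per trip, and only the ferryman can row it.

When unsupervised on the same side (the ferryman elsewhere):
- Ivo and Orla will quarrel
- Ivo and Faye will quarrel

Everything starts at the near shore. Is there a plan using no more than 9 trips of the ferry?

Counting alone: the ferryman can take at most 1 across per trip to the far shore, so moving all 5 needs at least 5 loaded trips out, with a return between consecutive ones — at least 9 crossings.
The safety rule pushes this higher. Following every safe sequence of crossings, the most of the 5 that can be at the far shore as the ferry arrives there on crossing 9 is 4 — never all 5.
So the move cannot be finished within 9 crossings. (The shortest complete plan takes 11:)
1. Ferryman goes to the far shore with Ivo.
2. Ferryman goes back to the near shore alone.
3. Ferryman goes to the far shore with Orla.
4. Ferryman goes back to the near shore with Ivo.
5. Ferryman goes to the far shore with Faye.
6. Ferryman goes back to the near shore alone.
7. Ferryman goes to the far shore with Jules.
8. Ferryman goes back to the near shore alone.
9. Ferryman goes to the far shore with Tess.
10. Ferryman goes back to the near shore alone.
11. Ferryman goes to the far shore with Ivo.

No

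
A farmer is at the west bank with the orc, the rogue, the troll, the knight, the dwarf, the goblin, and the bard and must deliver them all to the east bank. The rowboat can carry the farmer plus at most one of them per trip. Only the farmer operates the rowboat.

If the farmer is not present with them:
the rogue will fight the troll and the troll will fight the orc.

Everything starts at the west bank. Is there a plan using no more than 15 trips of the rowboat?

Yes — this plan uses 15 crossings (≤ 15):
1. Farmer goes to the east bank with the troll.
2. Farmer goes back to the west bank alone.
3. Farmer goes to the east bank with the orc.
4. Farmer goes back to the west bank with the troll.
5. Farmer goes to the east bank with the rogue.
6. Farmer goes back to the west bank alone.
7. Farmer goes to the east bank with the knight.
8. Farmer goes back to the west bank alone.
9. Farmer goes to the east bank with the dwarf.
10. Farmer goes back to the west bank alone.
11. Farmer goes to the east bank with the goblin.
12. Farmer goes back to the west bank alone.
13. Farmer goes to the east bank with the bard.
14. Farmer goes back to the west bank alone.
15. Farmer goes to the east bank with the troll.

Yes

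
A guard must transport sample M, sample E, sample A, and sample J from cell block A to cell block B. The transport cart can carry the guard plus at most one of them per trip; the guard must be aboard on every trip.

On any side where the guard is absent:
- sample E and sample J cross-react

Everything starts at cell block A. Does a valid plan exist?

1. Guard goes to cell block B with sample E.  [cell block A: sample A, sample J, sample M | cell block B: sample E]
2. Guard goes back to cell block A alone.  [cell block A: sample A, sample J, sample M | cell block B: sample E]
3. Guard goes to cell block B with sample M.  [cell block A: sample A, sample J | cell block B: sample E, sample M]
4. Guard goes back to cell block A alone.  [cell block A: sample A, sample J | cell block B: sample E, sample M]
5. Guard goes to cell block B with sample A.  [cell block A: sample J | cell block B: sample A, sample E, sample M]
6. Guard goes back to cell block A alone.  [cell block A: sample J | cell block B: sample A, sample E, sample M]
7. Guard goes to cell block B with sample J.  [cell block A: — | cell block B: sample A, sample E, sample J, sample M]

Yes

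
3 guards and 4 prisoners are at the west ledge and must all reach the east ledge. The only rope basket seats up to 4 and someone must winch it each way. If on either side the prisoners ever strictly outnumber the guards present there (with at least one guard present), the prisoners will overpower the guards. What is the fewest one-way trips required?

impossible

The prisoners already outnumber the guards at the west ledge before anyone moves, so the starting position itself is disallowed.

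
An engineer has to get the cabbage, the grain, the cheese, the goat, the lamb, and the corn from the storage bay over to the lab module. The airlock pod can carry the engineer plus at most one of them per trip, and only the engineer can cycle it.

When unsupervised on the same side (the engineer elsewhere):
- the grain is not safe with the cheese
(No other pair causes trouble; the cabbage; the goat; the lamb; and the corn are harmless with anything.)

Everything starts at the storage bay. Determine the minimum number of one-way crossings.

Counting alone: the engineer can take at most 1 across per trip to the lab module, so moving all 6 needs at least 6 loaded trips out, with a return between consecutive ones — at least 11 crossings.
The plan below uses exactly 11 crossings, so it is optimal:
1. Engineer goes to the lab module with the grain.
2. Engineer goes back to the storage bay alone.
3. Engineer goes to the lab module with the cabbage.
4. Engineer goes back to the storage bay alone.
5. Engineer goes to the lab module with the goat.
6. Engineer goes back to the storage bay alone.
7. Engineer goes to the lab module with the lamb.
8. Engineer goes back to the storage bay alone.
9. Engineer goes to the lab module with the corn.
10. Engineer goes back to the storage bay alone.
11. Engineer goes to the lab module with the cheese.

11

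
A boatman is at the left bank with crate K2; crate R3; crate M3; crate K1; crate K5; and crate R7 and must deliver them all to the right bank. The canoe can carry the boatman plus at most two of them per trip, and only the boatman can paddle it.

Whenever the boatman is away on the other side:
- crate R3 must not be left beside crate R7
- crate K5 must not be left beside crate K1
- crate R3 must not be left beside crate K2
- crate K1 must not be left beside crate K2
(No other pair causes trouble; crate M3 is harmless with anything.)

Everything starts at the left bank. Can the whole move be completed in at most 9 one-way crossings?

Yes — this plan uses 7 crossings (≤ 9):
1. Boatman goes to the right bank with crate K1 and crate R3.  [the left bank: crate K2, crate K5, crate M3, crate R7 | the right bank: crate K1, crate R3]
2. Boatman goes back to the left bank alone.  [the left bank: crate K2, crate K5, crate M3, crate R7 | the right bank: crate K1, crate R3]
3. Boatman goes to the right bank with crate K2 and crate M3.  [the left bank: crate K5, crate R7 | the right bank: crate K1, crate K2, crate M3, crate R3]
4. Boatman goes back to the left bank with crate K1 and crate R3.  [the left bank: crate K1, crate K5, crate R3, crate R7 | the right bank: crate K2, crate M3]
5. Boatman goes to the right bank with crate K5 and crate R7.  [the left bank: crate K1, crate R3 | the right bank: crate K2, crate K5, crate M3, crate R7]
6. Boatman goes back to the left bank alone.  [the left bank: crate K1, crate R3 | the right bank: crate K2, crate K5, crate M3, crate R7]
7. Boatman goes to the right bank with crate K1 and crate R3.  [the left bank: — | the right bank: crate K1, crate K2, crate K5, crate M3, crate R3, crate R7]

Yes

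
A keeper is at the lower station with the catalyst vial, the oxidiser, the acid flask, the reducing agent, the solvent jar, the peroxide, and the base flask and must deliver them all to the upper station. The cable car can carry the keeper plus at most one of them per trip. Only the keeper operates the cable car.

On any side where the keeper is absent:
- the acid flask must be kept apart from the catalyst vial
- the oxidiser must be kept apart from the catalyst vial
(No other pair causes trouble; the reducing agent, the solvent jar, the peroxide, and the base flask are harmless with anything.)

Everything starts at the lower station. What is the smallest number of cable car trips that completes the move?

15

Counting alone: the keeper can take at most 1 across per trip to the upper station, so moving all 7 needs at least 7 loaded trips out, with a return between consecutive ones — at least 13 crossings.
The safety rule pushes this higher. Following every safe sequence of crossings, the most of the 7 that can be at the upper station as the cable car arrives there on crossing 13 is 6 — never all 7.
So no plan with fewer than 15 crossings exists, and this one achieves 15:
1. Keeper goes to the upper station with the catalyst vial.
2. Keeper goes back to the lower station alone.
3. Keeper goes to the upper station with the oxidiser.
4. Keeper goes back to the lower station with the catalyst vial.
5. Keeper goes to the upper station with the acid flask.
6. Keeper goes back to the lower station alone.
7. Keeper goes to the upper station with the reducing agent.
8. Keeper goes back to the lower station alone.
9. Keeper goes to the upper station with the solvent jar.
10. Keeper goes back to the lower station alone.
11. Keeper goes to the upper station with the peroxide.
12. Keeper goes back to the lower station alone.
13. Keeper goes to the upper station with the base flask.
14. Keeper goes back to the lower station alone.
15. Keeper goes to the upper station with the catalyst vial.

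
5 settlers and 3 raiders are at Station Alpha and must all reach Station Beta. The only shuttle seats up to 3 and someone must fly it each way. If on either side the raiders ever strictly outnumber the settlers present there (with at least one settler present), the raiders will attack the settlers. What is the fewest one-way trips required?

7

Counting alone: each trip to Station Beta takes at most 3 across and each return brings at least 1 back, so after t trips out (and t−1 returns) at most 3t − (t−1) of the 8 are across; that first reaches 8 at t = 4, so at least 7 crossings are needed.
The plan below uses exactly 7 crossings, so it is optimal:
1. 2 raiders → Station Beta.  (Station Alpha: 5S 1R; Station Beta: 0S 2R)
2. 1 raider ← Station Alpha.  (Station Alpha: 5S 2R; Station Beta: 0S 1R)
3. 2 settlers and 1 raider → Station Beta.  (Station Alpha: 3S 1R; Station Beta: 2S 2R)
4. 1 raider ← Station Alpha.  (Station Alpha: 3S 2R; Station Beta: 2S 1R)
5. 1 settler and 2 raiders → Station Beta.  (Station Alpha: 2S 0R; Station Beta: 3S 3R)
6. 1 raider ← Station Alpha.  (Station Alpha: 2S 1R; Station Beta: 3S 2R)
7. 2 settlers and 1 raider → Station Beta.  (Station Alpha: 0S 0R; Station Beta: 5S 3R)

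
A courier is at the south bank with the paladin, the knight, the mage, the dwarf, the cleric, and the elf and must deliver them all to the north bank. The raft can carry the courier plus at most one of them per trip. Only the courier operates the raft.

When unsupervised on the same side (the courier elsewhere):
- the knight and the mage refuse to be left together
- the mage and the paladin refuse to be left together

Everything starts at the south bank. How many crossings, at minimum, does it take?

13

Counting alone: the courier can take at most 1 across per trip to the north bank, so moving all 6 needs at least 6 loaded trips out, with a return between consecutive ones — at least 11 crossings.
The safety rule pushes this higher. Following every safe sequence of crossings, the most of the 6 that can be at the north bank as the raft arrives there on crossing 11 is 5 — never all 6.
So no plan with fewer than 13 crossings exists, and this one achieves 13:
1. Courier goes to the north bank with the mage.  [the south bank: the cleric, the dwarf, the elf, the knight, the paladin | the north bank: the mage]
2. Courier goes back to the south bank alone.  [the south bank: the cleric, the dwarf, the elf, the knight, the paladin | the north bank: the mage]
3. Courier goes to the north bank with the paladin.  [the south bank: the cleric, the dwarf, the elf, the knight | the north bank: the mage, the paladin]
4. Courier goes back to the south bank with the mage.  [the south bank: the cleric, the dwarf, the elf, the knight, the mage | the north bank: the paladin]
5. Courier goes to the north bank with the knight.  [the south bank: the cleric, the dwarf, the elf, the mage | the north bank: the knight, the paladin]
6. Courier goes back to the south bank alone.  [the south bank: the cleric, the dwarf, the elf, the mage | the north bank: the knight, the paladin]
7. Courier goes to the north bank with the dwarf.  [the south bank: the cleric, the elf, the mage | the north bank: the dwarf, the knight, the paladin]
8. Courier goes back to the south bank alone.  [the south bank: the cleric, the elf, the mage | the north bank: the dwarf, the knight, the paladin]
9. Courier goes to the north bank with the cleric.  [the south bank: the elf, the mage | the north bank: the cleric, the dwarf, the knight, the paladin]
10. Courier goes back to the south bank alone.  [the south bank: the elf, the mage | the north bank: the cleric, the dwarf, the knight, the paladin]
11. Courier goes to the north bank with the elf.  [the south bank: the mage | the north bank: the cleric, the dwarf, the elf, the knight, the paladin]
12. Courier goes back to the south bank alone.  [the south bank: the mage | the north bank: the cleric, the dwarf, the elf, the knight, the paladin]
13. Courier goes to the north bank with the mage.  [the south bank: — | the north bank: the cleric, the dwarf, the elf, the knight, the mage, the paladin]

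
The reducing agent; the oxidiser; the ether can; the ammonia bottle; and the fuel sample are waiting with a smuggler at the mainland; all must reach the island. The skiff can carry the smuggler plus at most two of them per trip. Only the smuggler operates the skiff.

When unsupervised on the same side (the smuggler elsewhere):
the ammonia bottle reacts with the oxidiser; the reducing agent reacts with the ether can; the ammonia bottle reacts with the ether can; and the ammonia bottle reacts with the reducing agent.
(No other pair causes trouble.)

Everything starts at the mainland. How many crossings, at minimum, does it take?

Counting alone: the smuggler can take at most 2 across per trip to the island, so moving all 5 needs at least 3 loaded trips out, with a return between consecutive ones — at least 5 crossings.
The safety rule pushes this higher. Following every safe sequence of crossings, the most of the 5 that can be at the island as the skiff arrives there on crossing 5 is 4 — never all 5.
So no plan with fewer than 7 crossings exists, and this one achieves 7:
1. Smuggler goes to the island with the ammonia bottle and the reducing agent.
2. Smuggler goes back to the mainland with the reducing agent.
3. Smuggler goes to the island with the oxidiser and the reducing agent.
4. Smuggler goes back to the mainland with the ammonia bottle.
5. Smuggler goes to the island with the ether can and the fuel sample.
6. Smuggler goes back to the mainland with the reducing agent.
7. Smuggler goes to the island with the ammonia bottle and the reducing agent.

7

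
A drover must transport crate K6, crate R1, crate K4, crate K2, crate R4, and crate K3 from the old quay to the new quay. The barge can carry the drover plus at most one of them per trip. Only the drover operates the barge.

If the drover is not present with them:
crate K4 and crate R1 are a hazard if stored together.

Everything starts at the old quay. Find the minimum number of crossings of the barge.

11

Counting alone: the drover can take at most 1 across per trip to the new quay, so moving all 6 needs at least 6 loaded trips out, with a return between consecutive ones — at least 11 crossings.
The plan below uses exactly 11 crossings, so it is optimal:
1. Drover goes to the new quay with crate R1.
2. Drover goes back to the old quay alone.
3. Drover goes to the new quay with crate K6.
4. Drover goes back to the old quay alone.
5. Drover goes to the new quay with crate K2.
6. Drover goes back to the old quay alone.
7. Drover goes to the new quay with crate R4.
8. Drover goes back to the old quay alone.
9. Drover goes to the new quay with crate K3.
10. Drover goes back to the old quay alone.
11. Drover goes to the new quay with crate K4.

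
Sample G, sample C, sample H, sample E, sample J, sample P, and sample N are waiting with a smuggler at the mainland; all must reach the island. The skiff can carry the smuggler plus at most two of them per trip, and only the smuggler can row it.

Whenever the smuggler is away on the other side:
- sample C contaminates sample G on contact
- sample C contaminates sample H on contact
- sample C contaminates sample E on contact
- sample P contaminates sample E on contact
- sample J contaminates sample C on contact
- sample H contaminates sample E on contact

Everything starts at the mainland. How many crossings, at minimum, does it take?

11

Counting alone: the smuggler can take at most 2 across per trip to the island, so moving all 7 needs at least 4 loaded trips out, with a return between consecutive ones — at least 7 crossings.
The safety rule pushes this higher. Following every safe sequence of crossings, the most of the 7 that can be at the island as the skiff arrives there on crossings 7, 9 is 5, 6 respectively — never all 7.
So no plan with fewer than 11 crossings exists, and this one achieves 11:
1. Smuggler goes to the island with sample C and sample E.
2. Smuggler goes back to the mainland with sample C.
3. Smuggler goes to the island with sample C and sample G.
4. Smuggler goes back to the mainland with sample C.
5. Smuggler goes to the island with sample C and sample J.
6. Smuggler goes back to the mainland with sample C.
7. Smuggler goes to the island with sample C and sample N.
8. Smuggler goes back to the mainland with sample C.
9. Smuggler goes to the island with sample H and sample P.
10. Smuggler goes back to the mainland with sample E.
11. Smuggler goes to the island with sample C and sample E.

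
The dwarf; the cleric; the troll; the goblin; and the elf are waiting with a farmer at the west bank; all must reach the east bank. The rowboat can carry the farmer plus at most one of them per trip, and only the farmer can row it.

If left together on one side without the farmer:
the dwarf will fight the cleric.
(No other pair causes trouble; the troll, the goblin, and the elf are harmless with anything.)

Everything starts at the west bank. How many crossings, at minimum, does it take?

9

Counting alone: the farmer can take at most 1 across per trip to the east bank, so moving all 5 needs at least 5 loaded trips out, with a return between consecutive ones — at least 9 crossings.
The plan below uses exactly 9 crossings, so it is optimal:
1. Farmer goes to the east bank with the dwarf.
2. Farmer goes back to the west bank alone.
3. Farmer goes to the east bank with the troll.
4. Farmer goes back to the west bank alone.
5. Farmer goes to the east bank with the goblin.
6. Farmer goes back to the west bank alone.
7. Farmer goes to the east bank with the elf.
8. Farmer goes back to the west bank alone.
9. Farmer goes to the east bank with the cleric.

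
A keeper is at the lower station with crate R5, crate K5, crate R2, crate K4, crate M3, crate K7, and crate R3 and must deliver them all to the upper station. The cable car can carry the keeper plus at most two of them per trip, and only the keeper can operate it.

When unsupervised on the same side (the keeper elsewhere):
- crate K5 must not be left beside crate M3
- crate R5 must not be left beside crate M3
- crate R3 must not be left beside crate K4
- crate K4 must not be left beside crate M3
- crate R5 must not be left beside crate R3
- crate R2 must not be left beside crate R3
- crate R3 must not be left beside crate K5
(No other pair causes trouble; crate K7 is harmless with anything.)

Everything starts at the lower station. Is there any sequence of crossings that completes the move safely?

Yes

1. Keeper goes to the upper station with crate M3 and crate R3.  [the lower station: crate K4, crate K5, crate K7, crate R2, crate R5 | the upper station: crate M3, crate R3]
2. Keeper goes back to the lower station alone.  [the lower station: crate K4, crate K5, crate K7, crate R2, crate R5 | the upper station: crate M3, crate R3]
3. Keeper goes to the upper station with crate K7.  [the lower station: crate K4, crate K5, crate R2, crate R5 | the upper station: crate K7, crate M3, crate R3]
4. Keeper goes back to the lower station alone.  [the lower station: crate K4, crate K5, crate R2, crate R5 | the upper station: crate K7, crate M3, crate R3]
5. Keeper goes to the upper station with crate K5 and crate R5.  [the lower station: crate K4, crate R2 | the upper station: crate K5, crate K7, crate M3, crate R3, crate R5]
6. Keeper goes back to the lower station with crate M3 and crate R3.  [the lower station: crate K4, crate M3, crate R2, crate R3 | the upper station: crate K5, crate K7, crate R5]
7. Keeper goes to the upper station with crate K4 and crate R2.  [the lower station: crate M3, crate R3 | the upper station: crate K4, crate K5, crate K7, crate R2, crate R5]
8. Keeper goes back to the lower station alone.  [the lower station: crate M3, crate R3 | the upper station: crate K4, crate K5, crate K7, crate R2, crate R5]
9. Keeper goes to the upper station with crate M3 and crate R3.  [the lower station: — | the upper station: crate K4, crate K5, crate K7, crate M3, crate R2, crate R3, crate R5]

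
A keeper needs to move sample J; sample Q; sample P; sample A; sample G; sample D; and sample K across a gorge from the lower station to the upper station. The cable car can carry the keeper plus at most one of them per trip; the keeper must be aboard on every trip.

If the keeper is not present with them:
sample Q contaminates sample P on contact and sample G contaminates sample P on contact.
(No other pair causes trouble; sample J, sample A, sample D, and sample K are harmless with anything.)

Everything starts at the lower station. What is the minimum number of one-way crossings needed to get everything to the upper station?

Counting alone: the keeper can take at most 1 across per trip to the upper station, so moving all 7 needs at least 7 loaded trips out, with a return between consecutive ones — at least 13 crossings.
The safety rule pushes this higher. Following every safe sequence of crossings, the most of the 7 that can be at the upper station as the cable car arrives there on crossing 13 is 6 — never all 7.
So no plan with fewer than 15 crossings exists, and this one achieves 15:
1. Keeper goes to the upper station with sample P.  [the lower station: sample A, sample D, sample G, sample J, sample K, sample Q | the upper station: sample P]
2. Keeper goes back to the lower station alone.  [the lower station: sample A, sample D, sample G, sample J, sample K, sample Q | the upper station: sample P]
3. Keeper goes to the upper station with sample J.  [the lower station: sample A, sample D, sample G, sample K, sample Q | the upper station: sample J, sample P]
4. Keeper goes back to the lower station alone.  [the lower station: sample A, sample D, sample G, sample K, sample Q | the upper station: sample J, sample P]
5. Keeper goes to the upper station with sample Q.  [the lower station: sample A, sample D, sample G, sample K | the upper station: sample J, sample P, sample Q]
6. Keeper goes back to the lower station with sample P.  [the lower station: sample A, sample D, sample G, sample K, sample P | the upper station: sample J, sample Q]
7. Keeper goes to the upper station with sample G.  [the lower station: sample A, sample D, sample K, sample P | the upper station: sample G, sample J, sample Q]
8. Keeper goes back to the lower station alone.  [the lower station: sample A, sample D, sample K, sample P | the upper station: sample G, sample J, sample Q]
9. Keeper goes to the upper station with sample A.  [the lower station: sample D, sample K, sample P | the upper station: sample A, sample G, sample J, sample Q]
10. Keeper goes back to the lower station alone.  [the lower station: sample D, sample K, sample P | the upper station: sample A, sample G, sample J, sample Q]
11. Keeper goes to the upper station with sample D.  [the lower station: sample K, sample P | the upper station: sample A, sample D, sample G, sample J, sample Q]
12. Keeper goes back to the lower station alone.  [the lower station: sample K, sample P | the upper station: sample A, sample D, sample G, sample J, sample Q]
13. Keeper goes to the upper station with sample K.  [the lower station: sample P | the upper station: sample A, sample D, sample G, sample J, sample K, sample Q]
14. Keeper goes back to the lower station alone.  [the lower station: sample P | the upper station: sample A, sample D, sample G, sample J, sample K, sample Q]
15. Keeper goes to the upper station with sample P.  [the lower station: — | the upper station: sample A, sample D, sample G, sample J, sample K, sample P, sample Q]

15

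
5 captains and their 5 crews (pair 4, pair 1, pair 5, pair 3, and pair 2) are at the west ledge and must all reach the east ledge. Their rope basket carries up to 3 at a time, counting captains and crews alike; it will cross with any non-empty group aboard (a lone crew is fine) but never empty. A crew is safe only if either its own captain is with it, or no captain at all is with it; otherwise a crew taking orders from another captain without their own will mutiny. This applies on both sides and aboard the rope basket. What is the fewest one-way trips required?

11

Counting alone: each trip to the east ledge takes at most 3 across and each return brings at least 1 back, so after t trips out (and t−1 returns) at most 3t − (t−1) of the 10 are across; that first reaches 10 at t = 5, so at least 9 crossings are needed.
The safety rule pushes this higher. Following every safe sequence of crossings, the most of the 10 that can be at the east ledge as the rope basket arrives there on crossing 9 is 9 — never all 10.
So no plan with fewer than 11 crossings exists, and this one achieves 11:
1. captain 4 and crew 4 cross → the east ledge.
2. captain 4 crosses ← the west ledge.
3. crew 1, crew 3, and crew 5 cross → the east ledge.
4. crew 4 crosses ← the west ledge.
5. captain 1, captain 3, and captain 5 cross → the east ledge.
6. captain 1 and crew 1 cross ← the west ledge.
7. captain 1, captain 2, and captain 4 cross → the east ledge.
8. crew 5 crosses ← the west ledge.
9. crew 1 and crew 4 cross → the east ledge.
10. crew 4 crosses ← the west ledge.
11. crew 2, crew 4, and crew 5 cross → the east ledge.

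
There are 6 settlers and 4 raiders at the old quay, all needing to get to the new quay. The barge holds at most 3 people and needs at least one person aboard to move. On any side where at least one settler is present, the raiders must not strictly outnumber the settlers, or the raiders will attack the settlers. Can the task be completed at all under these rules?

1. 2 raiders → the new quay.  (the old quay: 6S 2R; the new quay: 0S 2R)
2. 1 raider ← the old quay.  (the old quay: 6S 3R; the new quay: 0S 1R)
3. 3 raiders → the new quay.  (the old quay: 6S 0R; the new quay: 0S 4R)
4. 1 raider ← the old quay.  (the old quay: 6S 1R; the new quay: 0S 3R)
5. 3 settlers → the new quay.  (the old quay: 3S 1R; the new quay: 3S 3R)
6. 1 raider ← the old quay.  (the old quay: 3S 2R; the new quay: 3S 2R)
7. 1 settler and 2 raiders → the new quay.  (the old quay: 2S 0R; the new quay: 4S 4R)
8. 1 raider ← the old quay.  (the old quay: 2S 1R; the new quay: 4S 3R)
9. 2 settlers and 1 raider → the new quay.  (the old quay: 0S 0R; the new quay: 6S 4R)

Yes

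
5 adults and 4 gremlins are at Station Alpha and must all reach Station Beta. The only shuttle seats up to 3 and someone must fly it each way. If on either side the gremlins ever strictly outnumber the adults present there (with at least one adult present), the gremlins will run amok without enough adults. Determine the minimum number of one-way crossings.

7

Counting alone: each trip to Station Beta takes at most 3 across and each return brings at least 1 back, so after t trips out (and t−1 returns) at most 3t − (t−1) of the 9 are across; that first reaches 9 at t = 4, so at least 7 crossings are needed.
The plan below uses exactly 7 crossings, so it is optimal:
1. 3 gremlins → Station Beta.  (Station Alpha: 5A 1G; Station Beta: 0A 3G)
2. 1 gremlin ← Station Alpha.  (Station Alpha: 5A 2G; Station Beta: 0A 2G)
3. 3 adults → Station Beta.  (Station Alpha: 2A 2G; Station Beta: 3A 2G)
4. 1 adult ← Station Alpha.  (Station Alpha: 3A 2G; Station Beta: 2A 2G)
5. 2 adults and 1 gremlin → Station Beta.  (Station Alpha: 1A 1G; Station Beta: 4A 3G)
6. 1 adult ← Station Alpha.  (Station Alpha: 2A 1G; Station Beta: 3A 3G)
7. 2 adults and 1 gremlin → Station Beta.  (Station Alpha: 0A 0G; Station Beta: 5A 4G)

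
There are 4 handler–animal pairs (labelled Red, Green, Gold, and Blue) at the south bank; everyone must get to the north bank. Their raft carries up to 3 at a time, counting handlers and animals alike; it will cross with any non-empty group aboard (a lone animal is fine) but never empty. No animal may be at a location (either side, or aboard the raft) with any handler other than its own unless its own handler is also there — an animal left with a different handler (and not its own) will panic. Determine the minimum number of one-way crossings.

9

Counting alone: each trip to the north bank takes at most 3 across and each return brings at least 1 back, so after t trips out (and t−1 returns) at most 3t − (t−1) of the 8 are across; that first reaches 8 at t = 4, so at least 7 crossings are needed.
The safety rule pushes this higher. Following every safe sequence of crossings, the most of the 8 that can be at the north bank as the raft arrives there on crossing 7 is 7 — never all 8.
So no plan with fewer than 9 crossings exists, and this one achieves 9:
1. animal Red and handler Red cross → the north bank.
2. handler Red crosses ← the south bank.
3. animal Green, handler Green, and handler Red cross → the north bank.
4. animal Red and handler Red cross ← the south bank.
5. handler Blue, handler Gold, and handler Red cross → the north bank.
6. animal Green crosses ← the south bank.
7. animal Green and animal Red cross → the north bank.
8. animal Red crosses ← the south bank.
9. animal Blue, animal Gold, and animal Red cross → the north bank.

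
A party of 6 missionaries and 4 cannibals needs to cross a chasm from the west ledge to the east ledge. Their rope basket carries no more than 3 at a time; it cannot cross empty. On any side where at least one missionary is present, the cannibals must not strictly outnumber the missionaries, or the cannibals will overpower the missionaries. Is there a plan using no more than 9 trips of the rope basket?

Yes

Yes — this plan uses 9 crossings (≤ 9):
1. 2 cannibals → the east ledge.  (the west ledge: 6M 2C; the east ledge: 0M 2C)
2. 1 cannibal ← the west ledge.  (the west ledge: 6M 3C; the east ledge: 0M 1C)
3. 3 cannibals → the east ledge.  (the west ledge: 6M 0C; the east ledge: 0M 4C)
4. 1 cannibal ← the west ledge.  (the west ledge: 6M 1C; the east ledge: 0M 3C)
5. 3 missionaries → the east ledge.  (the west ledge: 3M 1C; the east ledge: 3M 3C)
6. 1 cannibal ← the west ledge.  (the west ledge: 3M 2C; the east ledge: 3M 2C)
7. 1 missionary and 2 cannibals → the east ledge.  (the west ledge: 2M 0C; the east ledge: 4M 4C)
8. 1 cannibal ← the west ledge.  (the west ledge: 2M 1C; the east ledge: 4M 3C)
9. 2 missionaries and 1 cannibal → the east ledge.  (the west ledge: 0M 0C; the east ledge: 6M 4C)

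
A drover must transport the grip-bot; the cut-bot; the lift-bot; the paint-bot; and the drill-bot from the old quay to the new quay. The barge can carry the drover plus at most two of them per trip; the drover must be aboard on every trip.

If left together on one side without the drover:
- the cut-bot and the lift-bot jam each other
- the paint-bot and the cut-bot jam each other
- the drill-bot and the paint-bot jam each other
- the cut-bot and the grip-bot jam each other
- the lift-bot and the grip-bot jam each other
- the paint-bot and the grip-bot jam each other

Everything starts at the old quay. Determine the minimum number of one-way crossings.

impossible

Whatever the first load, the items left behind include a forbidden pair without the drover. No opening move is safe, so no plan exists.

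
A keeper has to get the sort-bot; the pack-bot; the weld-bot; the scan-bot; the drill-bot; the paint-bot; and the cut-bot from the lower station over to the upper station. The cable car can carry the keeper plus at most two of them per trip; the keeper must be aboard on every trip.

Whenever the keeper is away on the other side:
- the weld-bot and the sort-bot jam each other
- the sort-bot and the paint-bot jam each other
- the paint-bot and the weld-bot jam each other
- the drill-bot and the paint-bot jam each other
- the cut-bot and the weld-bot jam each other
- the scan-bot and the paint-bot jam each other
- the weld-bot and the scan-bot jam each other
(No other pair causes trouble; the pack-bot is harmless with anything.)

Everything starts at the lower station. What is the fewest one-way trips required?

11

Counting alone: the keeper can take at most 2 across per trip to the upper station, so moving all 7 needs at least 4 loaded trips out, with a return between consecutive ones — at least 7 crossings.
The safety rule pushes this higher. Following every safe sequence of crossings, the most of the 7 that can be at the upper station as the cable car arrives there on crossings 7, 9 is 5, 6 respectively — never all 7.
So no plan with fewer than 11 crossings exists, and this one achieves 11:
1. Keeper goes to the upper station with the paint-bot and the weld-bot.
2. Keeper goes back to the lower station with the weld-bot.
3. Keeper goes to the upper station with the pack-bot and the weld-bot.
4. Keeper goes back to the lower station with the weld-bot.
5. Keeper goes to the upper station with the drill-bot and the weld-bot.
6. Keeper goes back to the lower station with the paint-bot.
7. Keeper goes to the upper station with the scan-bot and the sort-bot.
8. Keeper goes back to the lower station with the weld-bot.
9. Keeper goes to the upper station with the cut-bot and the weld-bot.
10. Keeper goes back to the lower station with the weld-bot.
11. Keeper goes to the upper station with the paint-bot and the weld-bot.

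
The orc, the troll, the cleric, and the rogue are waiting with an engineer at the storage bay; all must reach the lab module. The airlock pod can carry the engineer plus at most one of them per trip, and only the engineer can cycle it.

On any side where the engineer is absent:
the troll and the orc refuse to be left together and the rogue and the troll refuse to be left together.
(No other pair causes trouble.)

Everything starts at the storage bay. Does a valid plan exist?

Yes

1. Engineer goes to the lab module with the troll.  [the storage bay: the cleric, the orc, the rogue | the lab module: the troll]
2. Engineer goes back to the storage bay alone.  [the storage bay: the cleric, the orc, the rogue | the lab module: the troll]
3. Engineer goes to the lab module with the orc.  [the storage bay: the cleric, the rogue | the lab module: the orc, the troll]
4. Engineer goes back to the storage bay with the troll.  [the storage bay: the cleric, the rogue, the troll | the lab module: the orc]
5. Engineer goes to the lab module with the rogue.  [the storage bay: the cleric, the troll | the lab module: the orc, the rogue]
6. Engineer goes back to the storage bay alone.  [the storage bay: the cleric, the troll | the lab module: the orc, the rogue]
7. Engineer goes to the lab module with the cleric.  [the storage bay: the troll | the lab module: the cleric, the orc, the rogue]
8. Engineer goes back to the storage bay alone.  [the storage bay: the troll | the lab module: the cleric, the orc, the rogue]
9. Engineer goes to the lab module with the troll.  [the storage bay: — | the lab module: the cleric, the orc, the rogue, the troll]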